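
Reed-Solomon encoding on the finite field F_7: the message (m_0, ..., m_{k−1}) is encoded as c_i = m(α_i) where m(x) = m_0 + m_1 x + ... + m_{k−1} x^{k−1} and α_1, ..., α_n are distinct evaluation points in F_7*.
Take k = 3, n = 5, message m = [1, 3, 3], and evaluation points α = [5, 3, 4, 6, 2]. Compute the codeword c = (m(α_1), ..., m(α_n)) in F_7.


c = [0, 2, 5, 1, 5]

Message polynomial: m(x) = 1 + 3·x + 3·x^2 (mod 7).
For each evaluation point α_i, compute m(α_i) mod 7:
  α_1 = 5: Horner steps 3 → 4 → 0, so m(5) = 0.
  α_2 = 3: Horner steps 3 → 5 → 2, so m(3) = 2.
  α_3 = 4: Horner steps 3 → 1 → 5, so m(4) = 5.
  α_4 = 6: Horner steps 3 → 0 → 1, so m(6) = 1.
  α_5 = 2: Horner steps 3 → 2 → 5, so m(2) = 5.
Codeword c = [0, 2, 5, 1, 5] ∈ F_7^5.


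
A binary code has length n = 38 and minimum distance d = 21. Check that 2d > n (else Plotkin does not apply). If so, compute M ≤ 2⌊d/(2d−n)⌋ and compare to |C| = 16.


Plotkin bound M ≤ 10; given |C| = 16 > bound (violated).

Check applicability: 2d = 42, n = 38.
2d − n = 4 > 0, so Plotkin applies.
Compute d/(2d−n) = 21/4 ≈ 5.2500.
⌊d/(2d−n)⌋ = 5.
Plotkin bound: M ≤ 2·5 = 10.
Given |C| = 16, check: VIOLATED.
This |C| is above the Plotkin bound, so no binary code with n = 38, d = 21 and 16 codewords exists.


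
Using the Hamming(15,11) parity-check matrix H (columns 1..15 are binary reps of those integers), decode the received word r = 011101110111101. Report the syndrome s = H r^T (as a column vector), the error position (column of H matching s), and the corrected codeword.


s = (0, 0, 1, 1)^T, error position = 3, corrected codeword c = 010101110111101

Compute s = H r^T mod 2 one row at a time:
  s_1 = 1 + 0 + 1 + 1 + 1 + 1 + 0 + 1 = 6 ≡ 0 (mod 2).
  s_2 = 1 + 0 + 1 + 1 + 1 + 1 + 0 + 1 = 6 ≡ 0 (mod 2).
  s_3 = 1 + 1 + 1 + 1 + 1 + 1 + 0 + 1 = 7 ≡ 1 (mod 2).
  s_4 = 0 + 1 + 0 + 1 + 0 + 1 + 1 + 1 = 5 ≡ 1 (mod 2).
s = (0, 0, 1, 1)^T — this equals column 3 of H (binary 0011), so error is at position 3.
Correct: flip bit 3 of r = 011101110111101 to get c = 010101110111101.


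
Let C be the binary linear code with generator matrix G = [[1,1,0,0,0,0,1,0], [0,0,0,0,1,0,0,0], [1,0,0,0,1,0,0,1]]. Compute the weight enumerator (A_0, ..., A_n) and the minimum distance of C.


Weight distribution: A_0 = 1, A_1 = 1, A_2 = 1, A_3 = 3, A_4 = 2. Minimum distance d = 1.

Enumerate all 2^3 = 8 messages m ∈ F_2^3.
For each, compute codeword c = mG in F_2^8, then tally its weight.
  m = 000 → c = 00000000, weight = 0.
  m = 100 → c = 11000010, weight = 3.
  m = 010 → c = 00001000, weight = 1.
  m = 110 → c = 11001010, weight = 4.
  m = 001 → c = 10001001, weight = 3.
  m = 101 → c = 01001011, weight = 4.
  m = 011 → c = 10000001, weight = 2.
  m = 111 → c = 01000011, weight = 3.
Tally weights:
  weight 0: 1 codewords.
  weight 1: 1 codewords.
  weight 2: 1 codewords.
  weight 3: 3 codewords.
  weight 4: 2 codewords.
Minimum distance d = smallest w > 0 with A_w > 0 = 1.
Sanity: Σ A_w = 8 = 2^3 = 8 ✓.


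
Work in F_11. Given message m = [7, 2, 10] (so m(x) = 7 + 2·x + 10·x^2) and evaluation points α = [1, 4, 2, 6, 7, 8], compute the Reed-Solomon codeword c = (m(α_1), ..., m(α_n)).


c = [8, 10, 7, 5, 5, 3]

Message polynomial: m(x) = 7 + 2·x + 10·x^2 (mod 11).
For each evaluation point α_i, compute m(α_i) mod 11:
  α_1 = 1: Horner steps 10 → 1 → 8, so m(1) = 8.
  α_2 = 4: Horner steps 10 → 9 → 10, so m(4) = 10.
  α_3 = 2: Horner steps 10 → 0 → 7, so m(2) = 7.
  α_4 = 6: Horner steps 10 → 7 → 5, so m(6) = 5.
  α_5 = 7: Horner steps 10 → 6 → 5, so m(7) = 5.
  α_6 = 8: Horner steps 10 → 5 → 3, so m(8) = 3.
Codeword c = [8, 10, 7, 5, 5, 3] ∈ F_11^6.


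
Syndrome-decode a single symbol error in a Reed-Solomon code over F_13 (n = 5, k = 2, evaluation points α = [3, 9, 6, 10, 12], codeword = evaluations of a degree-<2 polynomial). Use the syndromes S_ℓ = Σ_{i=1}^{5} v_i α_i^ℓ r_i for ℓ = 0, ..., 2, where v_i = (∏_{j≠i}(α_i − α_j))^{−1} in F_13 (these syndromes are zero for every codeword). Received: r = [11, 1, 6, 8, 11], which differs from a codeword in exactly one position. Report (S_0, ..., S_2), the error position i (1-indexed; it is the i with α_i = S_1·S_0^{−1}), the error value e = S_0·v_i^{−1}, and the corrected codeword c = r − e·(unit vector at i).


S = (11, 2, 11), error at position 5, error magnitude e = 2, c = [11, 1, 6, 8, 9].

Step 1: column multipliers v_i = (∏_{j≠i}(α_i − α_j))^{−1} mod 13.
  i = 1 (α = 3): (3−9)(3−6)(3−10)(3−12) = (−6)·(−3)·(−7)·(−9) = 1134 ≡ 3, so v_1 = 3^{−1} = 9 (mod 13).
  i = 2 (α = 9): (9−3)(9−6)(9−10)(9−12) = 6·3·(−1)·(−3) = 54 ≡ 2, so v_2 = 2^{−1} = 7 (mod 13).
  i = 3 (α = 6): (6−3)(6−9)(6−10)(6−12) = 3·(−3)·(−4)·(−6) = −216 ≡ 5, so v_3 = 5^{−1} = 8 (mod 13).
  i = 4 (α = 10): (10−3)(10−9)(10−6)(10−12) = 7·1·4·(−2) = −56 ≡ 9, so v_4 = 9^{−1} = 3 (mod 13).
  i = 5 (α = 12): (12−3)(12−9)(12−6)(12−10) = 9·3·6·2 = 324 ≡ 12, so v_5 = 12^{−1} = 12 (mod 13).
  v = [9, 7, 8, 3, 12].
Step 2: syndromes of r = [11, 1, 6, 8, 11] (all sums mod 13).
  S_0 = Σ v_i r_i = 9·11 + 7·1 + 8·6 + 3·8 + 12·11 = 310 ≡ 11.
  S_1 = Σ v_i α_i r_i = 9·3·11 + 7·9·1 + 8·6·6 + 3·10·8 + 12·12·11 = 2472 ≡ 2.
  α_i^2 mod 13 = [9, 3, 10, 9, 1].
  S_2 = Σ v_i α_i^2 r_i = 9·9·11 + 7·3·1 + 8·10·6 + 3·9·8 + 12·1·11 = 1740 ≡ 11.
  S = (11, 2, 11) ≠ 0, so r is not a codeword (an error is present).
Step 3: locate the error. For a single error e at position i, S_ℓ = v_i·e·α_i^ℓ, so α_err = S_1/S_0.
  S_0^{−1} = 11^{−1} = 6 (mod 13), so α_err = 2·6 = 12 ≡ 12 = α_5. Error position i = 5.
  Consistency check: S_2/S_1 = 11·7 = 77 ≡ 12 = α_err ✓ (single-error assumption holds).
Step 4: error magnitude e = S_0/v_5 = S_0·∏_{j≠5}(α_5 − α_j) = 11·12 = 132 ≡ 2 (mod 13).
Step 5: correct position 5: c_5 = r_5 − e = 11 − 2 ≡ 9 (mod 13). Hence c = [11, 1, 6, 8, 9].
  Check: interpolating c through the α_i gives m(x) = 3 + 7·x (degree < 2) with m(α_i) = c_i for every i, so c is indeed a codeword.


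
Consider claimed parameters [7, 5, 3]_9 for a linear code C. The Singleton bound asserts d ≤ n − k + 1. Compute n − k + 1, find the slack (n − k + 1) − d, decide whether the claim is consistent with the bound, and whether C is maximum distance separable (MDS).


Singleton RHS = n − k + 1 = 3, slack = 0, bound satisfied, MDS.

Singleton bound: d ≤ n − k + 1.
Here n = 7, k = 5, so n − k + 1 = 3.
Given d = 3, check d ≤ 3: YES.
Slack = (n − k + 1) − d = 0.
The code is MDS (slack = 0).
Description: the claimed parameters are [7, 5, 3]_9; such a code would be MDS (meets Singleton bound).


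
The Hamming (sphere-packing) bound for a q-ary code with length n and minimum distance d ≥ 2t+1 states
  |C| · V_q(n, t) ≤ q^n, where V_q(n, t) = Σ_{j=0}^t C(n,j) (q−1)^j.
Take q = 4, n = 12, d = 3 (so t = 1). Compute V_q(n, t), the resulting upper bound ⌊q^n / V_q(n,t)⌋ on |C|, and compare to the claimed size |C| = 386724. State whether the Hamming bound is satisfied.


V_q(n, t) = 37, q^n = 16777216, Hamming bound = 453438, |C| = 386724 ≤ bound (satisfied).

Step 1: Compute V_q(n, t) = Σ_{j=0}^1 C(n, j) (q−1)^j.
  j = 0: C(12,0)·(3)^0 = 1·1 = 1.
  j = 1: C(12,1)·(3)^1 = 12·3 = 36.
  V_q(n, t) = 1 + 36 = 37.
Step 2: q^n = 4^12 = 16777216.
Step 3: Hamming bound ⌊q^n / V_q(n,t)⌋ = ⌊16777216/37⌋ = 453438.
Step 4: Compare |C| = 386724 to 453438: satisfied.
The claimed |C| lies below the Hamming bound.


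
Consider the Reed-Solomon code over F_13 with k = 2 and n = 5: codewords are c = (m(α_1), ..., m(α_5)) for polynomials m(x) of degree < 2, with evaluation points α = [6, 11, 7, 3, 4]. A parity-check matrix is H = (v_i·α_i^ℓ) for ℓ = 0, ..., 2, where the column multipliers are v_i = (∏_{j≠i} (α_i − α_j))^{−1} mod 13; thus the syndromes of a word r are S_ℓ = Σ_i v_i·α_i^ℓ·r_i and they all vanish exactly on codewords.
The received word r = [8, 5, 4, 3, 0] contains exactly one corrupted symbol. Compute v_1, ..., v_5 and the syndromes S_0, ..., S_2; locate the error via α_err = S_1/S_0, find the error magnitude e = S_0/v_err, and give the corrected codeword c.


S = (10, 8, 9), error at position 1, error magnitude e = 1, c = [7, 5, 4, 3, 0].

Step 1: column multipliers v_i = (∏_{j≠i}(α_i − α_j))^{−1} mod 13.
  i = 1 (α = 6): (6−11)(6−7)(6−3)(6−4) = (−5)·(−1)·3·2 = 30 ≡ 4, so v_1 = 4^{−1} = 10 (mod 13).
  i = 2 (α = 11): (11−6)(11−7)(11−3)(11−4) = 5·4·8·7 = 1120 ≡ 2, so v_2 = 2^{−1} = 7 (mod 13).
  i = 3 (α = 7): (7−6)(7−11)(7−3)(7−4) = 1·(−4)·4·3 = −48 ≡ 4, so v_3 = 4^{−1} = 10 (mod 13).
  i = 4 (α = 3): (3−6)(3−11)(3−7)(3−4) = (−3)·(−8)·(−4)·(−1) = 96 ≡ 5, so v_4 = 5^{−1} = 8 (mod 13).
  i = 5 (α = 4): (4−6)(4−11)(4−7)(4−3) = (−2)·(−7)·(−3)·1 = −42 ≡ 10, so v_5 = 10^{−1} = 4 (mod 13).
  v = [10, 7, 10, 8, 4].
Step 2: syndromes of r = [8, 5, 4, 3, 0] (all sums mod 13).
  S_0 = Σ v_i r_i = 10·8 + 7·5 + 10·4 + 8·3 + 4·0 = 179 ≡ 10.
  S_1 = Σ v_i α_i r_i = 10·6·8 + 7·11·5 + 10·7·4 + 8·3·3 + 4·4·0 = 1217 ≡ 8.
  α_i^2 mod 13 = [10, 4, 10, 9, 3].
  S_2 = Σ v_i α_i^2 r_i = 10·10·8 + 7·4·5 + 10·10·4 + 8·9·3 + 4·3·0 = 1556 ≡ 9.
  S = (10, 8, 9) ≠ 0, so r is not a codeword (an error is present).
Step 3: locate the error. For a single error e at position i, S_ℓ = v_i·e·α_i^ℓ, so α_err = S_1/S_0.
  S_0^{−1} = 10^{−1} = 4 (mod 13), so α_err = 8·4 = 32 ≡ 6 = α_1. Error position i = 1.
  Consistency check: S_2/S_1 = 9·5 = 45 ≡ 6 = α_err ✓ (single-error assumption holds).
Step 4: error magnitude e = S_0/v_1 = S_0·∏_{j≠1}(α_1 − α_j) = 10·4 = 40 ≡ 1 (mod 13).
Step 5: correct position 1: c_1 = r_1 − e = 8 − 1 ≡ 7 (mod 13). Hence c = [7, 5, 4, 3, 0].
  Check: interpolating c through the α_i gives m(x) = 12 + 10·x (degree < 2) with m(α_i) = c_i for every i, so c is indeed a codeword.


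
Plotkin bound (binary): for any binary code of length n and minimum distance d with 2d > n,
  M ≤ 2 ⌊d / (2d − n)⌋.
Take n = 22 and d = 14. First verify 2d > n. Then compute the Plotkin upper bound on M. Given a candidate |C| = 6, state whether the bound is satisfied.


Plotkin bound M ≤ 4; given |C| = 6 > bound (violated).

Check applicability: 2d = 28, n = 22.
2d − n = 6 > 0, so Plotkin applies.
Compute d/(2d−n) = 14/6 ≈ 2.3333.
⌊d/(2d−n)⌋ = 2.
Plotkin bound: M ≤ 2·2 = 4.
Given |C| = 6, check: VIOLATED.
This |C| is above the Plotkin bound, so no binary code with n = 22, d = 14 and 6 codewords exists.


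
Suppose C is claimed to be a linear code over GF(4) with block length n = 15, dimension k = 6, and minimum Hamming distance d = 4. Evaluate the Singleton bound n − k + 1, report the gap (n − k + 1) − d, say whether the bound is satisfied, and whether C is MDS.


Singleton RHS = n − k + 1 = 10, slack = 6, bound satisfied, not MDS.

Singleton bound: d ≤ n − k + 1.
Here n = 15, k = 6, so n − k + 1 = 10.
Given d = 4, check d ≤ 10: YES.
Slack = (n − k + 1) − d = 6.
The code is NOT MDS (slack = 6 > 0).
Description: the claimed parameters are [15, 6, 4]_4; such a code would be non-MDS.


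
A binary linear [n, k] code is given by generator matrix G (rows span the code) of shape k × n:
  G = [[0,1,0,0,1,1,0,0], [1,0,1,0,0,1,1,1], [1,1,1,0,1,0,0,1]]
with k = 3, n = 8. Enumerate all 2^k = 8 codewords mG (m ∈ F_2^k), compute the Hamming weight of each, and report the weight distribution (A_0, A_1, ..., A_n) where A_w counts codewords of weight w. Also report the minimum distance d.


Weight distribution: A_0 = 1, A_1 = 1, A_3 = 1, A_4 = 2, A_5 = 2, A_6 = 1. Minimum distance d = 1.

Enumerate all 2^3 = 8 messages m ∈ F_2^3.
For each, compute codeword c = mG in F_2^8, then tally its weight.
  m = 000 → c = 00000000, weight = 0.
  m = 100 → c = 01001100, weight = 3.
  m = 010 → c = 10100111, weight = 5.
  m = 110 → c = 11101011, weight = 6.
  m = 001 → c = 11101001, weight = 5.
  m = 101 → c = 10100101, weight = 4.
  m = 011 → c = 01001110, weight = 4.
  m = 111 → c = 00000010, weight = 1.
Tally weights:
  weight 0: 1 codewords.
  weight 1: 1 codewords.
  weight 3: 1 codewords.
  weight 4: 2 codewords.
  weight 5: 2 codewords.
  weight 6: 1 codewords.
Minimum distance d = smallest w > 0 with A_w > 0 = 1.
Sanity: Σ A_w = 8 = 2^3 = 8 ✓.


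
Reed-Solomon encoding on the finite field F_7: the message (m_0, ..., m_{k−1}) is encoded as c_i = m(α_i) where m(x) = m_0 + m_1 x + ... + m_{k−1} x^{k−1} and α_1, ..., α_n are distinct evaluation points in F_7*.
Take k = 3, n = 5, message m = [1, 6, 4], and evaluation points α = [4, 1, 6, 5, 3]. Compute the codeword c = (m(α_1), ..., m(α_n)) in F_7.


c = [5, 4, 6, 5, 6]

Message polynomial: m(x) = 1 + 6·x + 4·x^2 (mod 7).
For each evaluation point α_i, compute m(α_i) mod 7:
  α_1 = 4: Horner steps 4 → 1 → 5, so m(4) = 5.
  α_2 = 1: Horner steps 4 → 3 → 4, so m(1) = 4.
  α_3 = 6: Horner steps 4 → 2 → 6, so m(6) = 6.
  α_4 = 5: Horner steps 4 → 5 → 5, so m(5) = 5.
  α_5 = 3: Horner steps 4 → 4 → 6, so m(3) = 6.
Codeword c = [5, 4, 6, 5, 6] ∈ F_7^5.


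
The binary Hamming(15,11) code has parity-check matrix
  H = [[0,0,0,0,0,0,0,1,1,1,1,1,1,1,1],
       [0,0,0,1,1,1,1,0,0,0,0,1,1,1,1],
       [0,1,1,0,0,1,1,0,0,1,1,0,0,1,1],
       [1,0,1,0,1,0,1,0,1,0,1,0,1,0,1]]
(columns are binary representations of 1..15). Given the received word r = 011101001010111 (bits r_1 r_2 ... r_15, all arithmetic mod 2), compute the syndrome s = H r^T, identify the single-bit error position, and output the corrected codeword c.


s = (1, 1, 0, 1)^T, error position = 13, corrected codeword c = 011101001010011

Compute s = H r^T mod 2 one row at a time:
  s_1 = 0 + 1 + 0 + 1 + 0 + 1 + 1 + 1 = 5 ≡ 1 (mod 2).
  s_2 = 1 + 0 + 1 + 0 + 0 + 1 + 1 + 1 = 5 ≡ 1 (mod 2).
  s_3 = 1 + 1 + 1 + 0 + 0 + 1 + 1 + 1 = 6 ≡ 0 (mod 2).
  s_4 = 0 + 1 + 0 + 0 + 1 + 1 + 1 + 1 = 5 ≡ 1 (mod 2).
s = (1, 1, 0, 1)^T — this equals column 13 of H (binary 1101), so error is at position 13.
Correct: flip bit 13 of r = 011101001010111 to get c = 011101001010011.


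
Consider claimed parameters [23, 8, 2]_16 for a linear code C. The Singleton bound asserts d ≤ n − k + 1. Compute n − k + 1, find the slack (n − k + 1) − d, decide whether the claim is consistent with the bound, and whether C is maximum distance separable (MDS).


Singleton RHS = n − k + 1 = 16, slack = 14, bound satisfied, not MDS.

Singleton bound: d ≤ n − k + 1.
Here n = 23, k = 8, so n − k + 1 = 16.
Given d = 2, check d ≤ 16: YES.
Slack = (n − k + 1) − d = 14.
The code is NOT MDS (slack = 14 > 0).
Description: the claimed parameters are [23, 8, 2]_16; such a code would be non-MDS.


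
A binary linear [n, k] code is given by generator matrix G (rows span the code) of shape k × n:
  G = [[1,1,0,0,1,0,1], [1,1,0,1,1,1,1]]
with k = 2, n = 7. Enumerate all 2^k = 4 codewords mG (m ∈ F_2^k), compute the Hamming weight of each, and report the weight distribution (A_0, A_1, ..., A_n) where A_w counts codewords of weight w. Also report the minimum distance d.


Weight distribution: A_0 = 1, A_2 = 1, A_4 = 1, A_6 = 1. Minimum distance d = 2.

Enumerate all 2^2 = 4 messages m ∈ F_2^2.
For each, compute codeword c = mG in F_2^7, then tally its weight.
  m = 00 → c = 0000000, weight = 0.
  m = 10 → c = 1100101, weight = 4.
  m = 01 → c = 1101111, weight = 6.
  m = 11 → c = 0001010, weight = 2.
Tally weights:
  weight 0: 1 codewords.
  weight 2: 1 codewords.
  weight 4: 1 codewords.
  weight 6: 1 codewords.
Minimum distance d = smallest w > 0 with A_w > 0 = 2.
Sanity: Σ A_w = 4 = 2^2 = 4 ✓.


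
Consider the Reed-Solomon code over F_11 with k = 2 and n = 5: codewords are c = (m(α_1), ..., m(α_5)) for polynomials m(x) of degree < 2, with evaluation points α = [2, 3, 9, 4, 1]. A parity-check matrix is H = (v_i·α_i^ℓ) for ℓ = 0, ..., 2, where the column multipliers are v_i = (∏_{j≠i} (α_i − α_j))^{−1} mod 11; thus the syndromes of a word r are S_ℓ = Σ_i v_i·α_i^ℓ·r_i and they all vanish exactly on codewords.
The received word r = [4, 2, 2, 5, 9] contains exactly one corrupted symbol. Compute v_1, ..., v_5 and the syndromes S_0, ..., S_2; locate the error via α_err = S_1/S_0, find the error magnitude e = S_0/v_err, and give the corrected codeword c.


S = (3, 9, 5), error at position 2, error magnitude e = 3, c = [4, 10, 2, 5, 9].

Step 1: column multipliers v_i = (∏_{j≠i}(α_i − α_j))^{−1} mod 11.
  i = 1 (α = 2): (2−3)(2−9)(2−4)(2−1) = (−1)·(−7)·(−2)·1 = −14 ≡ 8, so v_1 = 8^{−1} = 7 (mod 11).
  i = 2 (α = 3): (3−2)(3−9)(3−4)(3−1) = 1·(−6)·(−1)·2 = 12 ≡ 1, so v_2 = 1^{−1} = 1 (mod 11).
  i = 3 (α = 9): (9−2)(9−3)(9−4)(9−1) = 7·6·5·8 = 1680 ≡ 8, so v_3 = 8^{−1} = 7 (mod 11).
  i = 4 (α = 4): (4−2)(4−3)(4−9)(4−1) = 2·1·(−5)·3 = −30 ≡ 3, so v_4 = 3^{−1} = 4 (mod 11).
  i = 5 (α = 1): (1−2)(1−3)(1−9)(1−4) = (−1)·(−2)·(−8)·(−3) = 48 ≡ 4, so v_5 = 4^{−1} = 3 (mod 11).
  v = [7, 1, 7, 4, 3].
Step 2: syndromes of r = [4, 2, 2, 5, 9] (all sums mod 11).
  S_0 = Σ v_i r_i = 7·4 + 1·2 + 7·2 + 4·5 + 3·9 = 91 ≡ 3.
  S_1 = Σ v_i α_i r_i = 7·2·4 + 1·3·2 + 7·9·2 + 4·4·5 + 3·1·9 = 295 ≡ 9.
  α_i^2 mod 11 = [4, 9, 4, 5, 1].
  S_2 = Σ v_i α_i^2 r_i = 7·4·4 + 1·9·2 + 7·4·2 + 4·5·5 + 3·1·9 = 313 ≡ 5.
  S = (3, 9, 5) ≠ 0, so r is not a codeword (an error is present).
Step 3: locate the error. For a single error e at position i, S_ℓ = v_i·e·α_i^ℓ, so α_err = S_1/S_0.
  S_0^{−1} = 3^{−1} = 4 (mod 11), so α_err = 9·4 = 36 ≡ 3 = α_2. Error position i = 2.
  Consistency check: S_2/S_1 = 5·5 = 25 ≡ 3 = α_err ✓ (single-error assumption holds).
Step 4: error magnitude e = S_0/v_2 = S_0·∏_{j≠2}(α_2 − α_j) = 3·1 = 3 ≡ 3 (mod 11).
Step 5: correct position 2: c_2 = r_2 − e = 2 − 3 ≡ 10 (mod 11). Hence c = [4, 10, 2, 5, 9].
  Check: interpolating c through the α_i gives m(x) = 3 + 6·x (degree < 2) with m(α_i) = c_i for every i, so c is indeed a codeword.


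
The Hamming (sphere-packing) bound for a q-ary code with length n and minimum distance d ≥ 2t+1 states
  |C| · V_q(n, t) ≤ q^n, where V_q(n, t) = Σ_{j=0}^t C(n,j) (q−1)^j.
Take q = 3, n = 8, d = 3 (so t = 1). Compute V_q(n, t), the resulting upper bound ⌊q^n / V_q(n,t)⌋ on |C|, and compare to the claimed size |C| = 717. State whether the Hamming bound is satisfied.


V_q(n, t) = 17, q^n = 6561, Hamming bound = 385, |C| = 717 > bound (violated).

Step 1: Compute V_q(n, t) = Σ_{j=0}^1 C(n, j) (q−1)^j.
  j = 0: C(8,0)·(2)^0 = 1·1 = 1.
  j = 1: C(8,1)·(2)^1 = 8·2 = 16.
  V_q(n, t) = 1 + 16 = 17.
Step 2: q^n = 3^8 = 6561.
Step 3: Hamming bound ⌊q^n / V_q(n,t)⌋ = ⌊6561/17⌋ = 385.
Step 4: Compare |C| = 717 to 385: violated.
The claimed |C| lies above the Hamming bound, so no 3-ary code of length 8 with d ≥ 3 can have 717 codewords.


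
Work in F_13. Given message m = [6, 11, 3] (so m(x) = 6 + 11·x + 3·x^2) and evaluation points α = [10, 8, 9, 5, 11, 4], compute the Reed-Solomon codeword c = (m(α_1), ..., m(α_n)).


c = [0, 0, 10, 6, 9, 7]

Message polynomial: m(x) = 6 + 11·x + 3·x^2 (mod 13).
For each evaluation point α_i, compute m(α_i) mod 13:
  α_1 = 10: Horner steps 3 → 2 → 0, so m(10) = 0.
  α_2 = 8: Horner steps 3 → 9 → 0, so m(8) = 0.
  α_3 = 9: Horner steps 3 → 12 → 10, so m(9) = 10.
  α_4 = 5: Horner steps 3 → 0 → 6, so m(5) = 6.
  α_5 = 11: Horner steps 3 → 5 → 9, so m(11) = 9.
  α_6 = 4: Horner steps 3 → 10 → 7, so m(4) = 7.
Codeword c = [0, 0, 10, 6, 9, 7] ∈ F_13^6.


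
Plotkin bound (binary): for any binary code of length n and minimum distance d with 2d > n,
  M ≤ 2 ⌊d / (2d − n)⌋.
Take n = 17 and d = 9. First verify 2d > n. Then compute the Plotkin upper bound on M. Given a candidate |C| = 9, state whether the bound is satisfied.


Plotkin bound M ≤ 18; given |C| = 9 ≤ bound (satisfied).

Check applicability: 2d = 18, n = 17.
2d − n = 1 > 0, so Plotkin applies.
Compute d/(2d−n) = 9/1 ≈ 9.0000.
⌊d/(2d−n)⌋ = 9.
Plotkin bound: M ≤ 2·9 = 18.
Given |C| = 9, check: satisfied.
This |C| is below the Plotkin bound.


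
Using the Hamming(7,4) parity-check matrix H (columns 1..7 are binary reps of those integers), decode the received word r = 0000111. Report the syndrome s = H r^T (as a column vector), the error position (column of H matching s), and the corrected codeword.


s = (1, 0, 0)^T, error position = 4, corrected codeword c = 0001111

Compute s = H r^T mod 2 one row at a time:
  s_1 = 0 + 1 + 1 + 1 = 3 ≡ 1 (mod 2).
  s_2 = 0 + 0 + 1 + 1 = 2 ≡ 0 (mod 2).
  s_3 = 0 + 0 + 1 + 1 = 2 ≡ 0 (mod 2).
s = (1, 0, 0)^T — this equals column 4 of H (binary 100), so error is at position 4.
Correct: flip bit 4 of r = 0000111 to get c = 0001111.


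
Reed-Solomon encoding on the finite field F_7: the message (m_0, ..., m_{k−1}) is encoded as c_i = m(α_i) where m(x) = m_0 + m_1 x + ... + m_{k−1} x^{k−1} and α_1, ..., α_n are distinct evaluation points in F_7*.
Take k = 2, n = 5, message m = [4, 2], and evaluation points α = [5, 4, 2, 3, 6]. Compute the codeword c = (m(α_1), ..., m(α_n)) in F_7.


c = [0, 5, 1, 3, 2]

Message polynomial: m(x) = 4 + 2·x (mod 7).
For each evaluation point α_i, compute m(α_i) mod 7:
  α_1 = 5: Horner steps 2 → 0, so m(5) = 0.
  α_2 = 4: Horner steps 2 → 5, so m(4) = 5.
  α_3 = 2: Horner steps 2 → 1, so m(2) = 1.
  α_4 = 3: Horner steps 2 → 3, so m(3) = 3.
  α_5 = 6: Horner steps 2 → 2, so m(6) = 2.
Codeword c = [0, 5, 1, 3, 2] ∈ F_7^5.


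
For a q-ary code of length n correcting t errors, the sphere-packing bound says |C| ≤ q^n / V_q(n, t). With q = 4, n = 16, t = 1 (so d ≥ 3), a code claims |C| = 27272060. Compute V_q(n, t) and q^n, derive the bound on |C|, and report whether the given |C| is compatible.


V_q(n, t) = 49, q^n = 4294967296, Hamming bound = 87652393, |C| = 27272060 ≤ bound (satisfied).

Step 1: Compute V_q(n, t) = Σ_{j=0}^1 C(n, j) (q−1)^j.
  j = 0: C(16,0)·(3)^0 = 1·1 = 1.
  j = 1: C(16,1)·(3)^1 = 16·3 = 48.
  V_q(n, t) = 1 + 48 = 49.
Step 2: q^n = 4^16 = 4294967296.
Step 3: Hamming bound ⌊q^n / V_q(n,t)⌋ = ⌊4294967296/49⌋ = 87652393.
Step 4: Compare |C| = 27272060 to 87652393: satisfied.
The claimed |C| lies below the Hamming bound.


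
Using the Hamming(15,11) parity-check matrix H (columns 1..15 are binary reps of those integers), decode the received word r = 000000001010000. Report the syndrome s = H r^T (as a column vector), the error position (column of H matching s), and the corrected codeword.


s = (0, 0, 1, 0)^T, error position = 2, corrected codeword c = 010000001010000

Compute s = H r^T mod 2 one row at a time:
  s_1 = 0 + 1 + 0 + 1 + 0 + 0 + 0 + 0 = 2 ≡ 0 (mod 2).
  s_2 = 0 + 0 + 0 + 0 + 0 + 0 + 0 + 0 = 0 ≡ 0 (mod 2).
  s_3 = 0 + 0 + 0 + 0 + 0 + 1 + 0 + 0 = 1 ≡ 1 (mod 2).
  s_4 = 0 + 0 + 0 + 0 + 1 + 1 + 0 + 0 = 2 ≡ 0 (mod 2).
s = (0, 0, 1, 0)^T — this equals column 2 of H (binary 0010), so error is at position 2.
Correct: flip bit 2 of r = 000000001010000 to get c = 010000001010000.


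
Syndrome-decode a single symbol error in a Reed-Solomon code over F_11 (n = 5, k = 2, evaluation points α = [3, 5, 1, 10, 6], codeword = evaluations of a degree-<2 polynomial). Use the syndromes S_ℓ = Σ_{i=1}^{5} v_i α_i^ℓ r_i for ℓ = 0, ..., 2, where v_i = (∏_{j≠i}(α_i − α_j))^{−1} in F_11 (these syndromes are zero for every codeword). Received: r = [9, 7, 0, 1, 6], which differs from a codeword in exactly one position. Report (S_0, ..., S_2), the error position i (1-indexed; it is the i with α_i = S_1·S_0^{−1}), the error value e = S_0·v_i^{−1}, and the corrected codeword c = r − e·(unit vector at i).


S = (9, 2, 9), error at position 4, error magnitude e = 10, c = [9, 7, 0, 2, 6].

Step 1: column multipliers v_i = (∏_{j≠i}(α_i − α_j))^{−1} mod 11.
  i = 1 (α = 3): (3−5)(3−1)(3−10)(3−6) = (−2)·2·(−7)·(−3) = −84 ≡ 4, so v_1 = 4^{−1} = 3 (mod 11).
  i = 2 (α = 5): (5−3)(5−1)(5−10)(5−6) = 2·4·(−5)·(−1) = 40 ≡ 7, so v_2 = 7^{−1} = 8 (mod 11).
  i = 3 (α = 1): (1−3)(1−5)(1−10)(1−6) = (−2)·(−4)·(−9)·(−5) = 360 ≡ 8, so v_3 = 8^{−1} = 7 (mod 11).
  i = 4 (α = 10): (10−3)(10−5)(10−1)(10−6) = 7·5·9·4 = 1260 ≡ 6, so v_4 = 6^{−1} = 2 (mod 11).
  i = 5 (α = 6): (6−3)(6−5)(6−1)(6−10) = 3·1·5·(−4) = −60 ≡ 6, so v_5 = 6^{−1} = 2 (mod 11).
  v = [3, 8, 7, 2, 2].
Step 2: syndromes of r = [9, 7, 0, 1, 6] (all sums mod 11).
  S_0 = Σ v_i r_i = 3·9 + 8·7 + 7·0 + 2·1 + 2·6 = 97 ≡ 9.
  S_1 = Σ v_i α_i r_i = 3·3·9 + 8·5·7 + 7·1·0 + 2·10·1 + 2·6·6 = 453 ≡ 2.
  α_i^2 mod 11 = [9, 3, 1, 1, 3].
  S_2 = Σ v_i α_i^2 r_i = 3·9·9 + 8·3·7 + 7·1·0 + 2·1·1 + 2·3·6 = 449 ≡ 9.
  S = (9, 2, 9) ≠ 0, so r is not a codeword (an error is present).
Step 3: locate the error. For a single error e at position i, S_ℓ = v_i·e·α_i^ℓ, so α_err = S_1/S_0.
  S_0^{−1} = 9^{−1} = 5 (mod 11), so α_err = 2·5 = 10 ≡ 10 = α_4. Error position i = 4.
  Consistency check: S_2/S_1 = 9·6 = 54 ≡ 10 = α_err ✓ (single-error assumption holds).
Step 4: error magnitude e = S_0/v_4 = S_0·∏_{j≠4}(α_4 − α_j) = 9·6 = 54 ≡ 10 (mod 11).
Step 5: correct position 4: c_4 = r_4 − e = 1 − 10 ≡ 2 (mod 11). Hence c = [9, 7, 0, 2, 6].
  Check: interpolating c through the α_i gives m(x) = 1 + 10·x (degree < 2) with m(α_i) = c_i for every i, so c is indeed a codeword.


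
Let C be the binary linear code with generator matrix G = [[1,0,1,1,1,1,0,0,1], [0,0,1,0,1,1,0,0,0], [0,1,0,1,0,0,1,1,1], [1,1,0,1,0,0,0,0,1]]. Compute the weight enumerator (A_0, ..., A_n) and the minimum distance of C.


Weight distribution: A_0 = 1, A_1 = 1, A_3 = 3, A_4 = 4, A_5 = 1, A_6 = 2, A_7 = 3, A_8 = 1. Minimum distance d = 1.

Enumerate all 2^4 = 16 messages m ∈ F_2^4.
For each, compute codeword c = mG in F_2^9, then tally its weight.
  m = 0000 → c = 000000000, weight = 0.
  m = 1000 → c = 101111001, weight = 6.
  m = 0100 → c = 001011000, weight = 3.
  m = 1100 → c = 100100001, weight = 3.
  m = 0010 → c = 010100111, weight = 5.
  m = 1010 → c = 111011110, weight = 7.
  m = 0110 → c = 011111111, weight = 8.
  m = 1110 → c = 110000110, weight = 4.
  m = 0001 → c = 110100001, weight = 4.
  m = 1001 → c = 011011000, weight = 4.
  m = 0101 → c = 111111001, weight = 7.
  m = 1101 → c = 010000000, weight = 1.
  m = 0011 → c = 100000110, weight = 3.
  m = 1011 → c = 001111111, weight = 7.
  m = 0111 → c = 101011110, weight = 6.
  m = 1111 → c = 000100111, weight = 4.
Tally weights:
  weight 0: 1 codewords.
  weight 1: 1 codewords.
  weight 3: 3 codewords.
  weight 4: 4 codewords.
  weight 5: 1 codewords.
  weight 6: 2 codewords.
  weight 7: 3 codewords.
  weight 8: 1 codewords.
Minimum distance d = smallest w > 0 with A_w > 0 = 1.
Sanity: Σ A_w = 16 = 2^4 = 16 ✓.


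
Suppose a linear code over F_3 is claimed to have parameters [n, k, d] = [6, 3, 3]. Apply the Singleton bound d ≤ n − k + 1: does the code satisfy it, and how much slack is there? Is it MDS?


Singleton RHS = n − k + 1 = 4, slack = 1, bound satisfied, not MDS.

Singleton bound: d ≤ n − k + 1.
Here n = 6, k = 3, so n − k + 1 = 4.
Given d = 3, check d ≤ 4: YES.
Slack = (n − k + 1) − d = 1.
The code is NOT MDS (slack = 1 > 0).
Description: the claimed parameters are [6, 3, 3]_3; such a code would be non-MDS.


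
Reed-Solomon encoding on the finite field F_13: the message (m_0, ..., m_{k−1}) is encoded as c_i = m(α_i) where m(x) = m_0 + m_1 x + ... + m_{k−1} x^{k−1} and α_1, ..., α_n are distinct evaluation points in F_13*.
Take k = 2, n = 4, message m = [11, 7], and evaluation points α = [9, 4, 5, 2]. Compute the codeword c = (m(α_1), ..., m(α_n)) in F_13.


c = [9, 0, 7, 12]

Message polynomial: m(x) = 11 + 7·x (mod 13).
For each evaluation point α_i, compute m(α_i) mod 13:
  α_1 = 9: Horner steps 7 → 9, so m(9) = 9.
  α_2 = 4: Horner steps 7 → 0, so m(4) = 0.
  α_3 = 5: Horner steps 7 → 7, so m(5) = 7.
  α_4 = 2: Horner steps 7 → 12, so m(2) = 12.
Codeword c = [9, 0, 7, 12] ∈ F_13^4.


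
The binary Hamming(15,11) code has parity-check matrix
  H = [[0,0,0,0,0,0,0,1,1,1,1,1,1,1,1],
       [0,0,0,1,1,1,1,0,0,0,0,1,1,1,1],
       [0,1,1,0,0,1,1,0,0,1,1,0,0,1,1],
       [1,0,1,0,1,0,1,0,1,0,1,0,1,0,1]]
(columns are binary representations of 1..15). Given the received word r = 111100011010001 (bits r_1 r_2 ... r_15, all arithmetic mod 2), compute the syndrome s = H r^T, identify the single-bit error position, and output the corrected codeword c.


s = (0, 0, 0, 1)^T, error position = 1, corrected codeword c = 011100011010001

Compute s = H r^T mod 2 one row at a time:
  s_1 = 1 + 1 + 0 + 1 + 0 + 0 + 0 + 1 = 4 ≡ 0 (mod 2).
  s_2 = 1 + 0 + 0 + 0 + 0 + 0 + 0 + 1 = 2 ≡ 0 (mod 2).
  s_3 = 1 + 1 + 0 + 0 + 0 + 1 + 0 + 1 = 4 ≡ 0 (mod 2).
  s_4 = 1 + 1 + 0 + 0 + 1 + 1 + 0 + 1 = 5 ≡ 1 (mod 2).
s = (0, 0, 0, 1)^T — this equals column 1 of H (binary 0001), so error is at position 1.
Correct: flip bit 1 of r = 111100011010001 to get c = 011100011010001.


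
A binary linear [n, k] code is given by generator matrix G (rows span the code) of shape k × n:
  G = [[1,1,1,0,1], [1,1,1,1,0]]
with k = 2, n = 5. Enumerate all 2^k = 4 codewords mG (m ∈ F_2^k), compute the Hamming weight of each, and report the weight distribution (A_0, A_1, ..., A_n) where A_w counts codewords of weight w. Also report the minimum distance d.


Weight distribution: A_0 = 1, A_2 = 1, A_4 = 2. Minimum distance d = 2.

Enumerate all 2^2 = 4 messages m ∈ F_2^2.
For each, compute codeword c = mG in F_2^5, then tally its weight.
  m = 00 → c = 00000, weight = 0.
  m = 10 → c = 11101, weight = 4.
  m = 01 → c = 11110, weight = 4.
  m = 11 → c = 00011, weight = 2.
Tally weights:
  weight 0: 1 codewords.
  weight 2: 1 codewords.
  weight 4: 2 codewords.
Minimum distance d = smallest w > 0 with A_w > 0 = 2.
Sanity: Σ A_w = 4 = 2^2 = 4 ✓.


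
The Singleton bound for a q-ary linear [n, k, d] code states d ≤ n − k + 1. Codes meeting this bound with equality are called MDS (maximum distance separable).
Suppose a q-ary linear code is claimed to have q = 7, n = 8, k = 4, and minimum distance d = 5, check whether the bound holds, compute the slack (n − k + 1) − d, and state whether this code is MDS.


Singleton RHS = n − k + 1 = 5, slack = 0, bound satisfied, MDS.

Singleton bound: d ≤ n − k + 1.
Here n = 8, k = 4, so n − k + 1 = 5.
Given d = 5, check d ≤ 5: YES.
Slack = (n − k + 1) − d = 0.
The code is MDS (slack = 0).
Description: the claimed parameters are [8, 4, 5]_7; such a code would be MDS (meets Singleton bound).


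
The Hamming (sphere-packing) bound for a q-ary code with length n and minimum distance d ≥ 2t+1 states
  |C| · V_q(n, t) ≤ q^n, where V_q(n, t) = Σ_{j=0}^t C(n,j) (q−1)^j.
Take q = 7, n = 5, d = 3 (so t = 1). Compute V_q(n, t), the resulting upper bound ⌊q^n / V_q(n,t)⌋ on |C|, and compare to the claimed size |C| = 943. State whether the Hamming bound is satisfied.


V_q(n, t) = 31, q^n = 16807, Hamming bound = 542, |C| = 943 > bound (violated).

Step 1: Compute V_q(n, t) = Σ_{j=0}^1 C(n, j) (q−1)^j.
  j = 0: C(5,0)·(6)^0 = 1·1 = 1.
  j = 1: C(5,1)·(6)^1 = 5·6 = 30.
  V_q(n, t) = 1 + 30 = 31.
Step 2: q^n = 7^5 = 16807.
Step 3: Hamming bound ⌊q^n / V_q(n,t)⌋ = ⌊16807/31⌋ = 542.
Step 4: Compare |C| = 943 to 542: violated.
The claimed |C| lies above the Hamming bound, so no 7-ary code of length 5 with d ≥ 3 can have 943 codewords.


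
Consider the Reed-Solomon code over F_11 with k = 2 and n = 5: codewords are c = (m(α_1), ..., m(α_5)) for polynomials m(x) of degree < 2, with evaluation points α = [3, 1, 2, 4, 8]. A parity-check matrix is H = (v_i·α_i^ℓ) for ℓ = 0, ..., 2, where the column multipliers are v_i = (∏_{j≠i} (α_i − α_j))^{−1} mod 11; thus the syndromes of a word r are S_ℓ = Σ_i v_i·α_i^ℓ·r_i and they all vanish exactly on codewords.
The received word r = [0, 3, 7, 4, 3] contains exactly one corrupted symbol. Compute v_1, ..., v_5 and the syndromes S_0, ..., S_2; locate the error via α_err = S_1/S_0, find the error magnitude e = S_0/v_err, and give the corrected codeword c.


S = (4, 10, 3), error at position 5, error magnitude e = 5, c = [0, 3, 7, 4, 9].

Step 1: column multipliers v_i = (∏_{j≠i}(α_i − α_j))^{−1} mod 11.
  i = 1 (α = 3): (3−1)(3−2)(3−4)(3−8) = 2·1·(−1)·(−5) = 10 ≡ 10, so v_1 = 10^{−1} = 10 (mod 11).
  i = 2 (α = 1): (1−3)(1−2)(1−4)(1−8) = (−2)·(−1)·(−3)·(−7) = 42 ≡ 9, so v_2 = 9^{−1} = 5 (mod 11).
  i = 3 (α = 2): (2−3)(2−1)(2−4)(2−8) = (−1)·1·(−2)·(−6) = −12 ≡ 10, so v_3 = 10^{−1} = 10 (mod 11).
  i = 4 (α = 4): (4−3)(4−1)(4−2)(4−8) = 1·3·2·(−4) = −24 ≡ 9, so v_4 = 9^{−1} = 5 (mod 11).
  i = 5 (α = 8): (8−3)(8−1)(8−2)(8−4) = 5·7·6·4 = 840 ≡ 4, so v_5 = 4^{−1} = 3 (mod 11).
  v = [10, 5, 10, 5, 3].
Step 2: syndromes of r = [0, 3, 7, 4, 3] (all sums mod 11).
  S_0 = Σ v_i r_i = 10·0 + 5·3 + 10·7 + 5·4 + 3·3 = 114 ≡ 4.
  S_1 = Σ v_i α_i r_i = 10·3·0 + 5·1·3 + 10·2·7 + 5·4·4 + 3·8·3 = 307 ≡ 10.
  α_i^2 mod 11 = [9, 1, 4, 5, 9].
  S_2 = Σ v_i α_i^2 r_i = 10·9·0 + 5·1·3 + 10·4·7 + 5·5·4 + 3·9·3 = 476 ≡ 3.
  S = (4, 10, 3) ≠ 0, so r is not a codeword (an error is present).
Step 3: locate the error. For a single error e at position i, S_ℓ = v_i·e·α_i^ℓ, so α_err = S_1/S_0.
  S_0^{−1} = 4^{−1} = 3 (mod 11), so α_err = 10·3 = 30 ≡ 8 = α_5. Error position i = 5.
  Consistency check: S_2/S_1 = 3·10 = 30 ≡ 8 = α_err ✓ (single-error assumption holds).
Step 4: error magnitude e = S_0/v_5 = S_0·∏_{j≠5}(α_5 − α_j) = 4·4 = 16 ≡ 5 (mod 11).
Step 5: correct position 5: c_5 = r_5 − e = 3 − 5 ≡ 9 (mod 11). Hence c = [0, 3, 7, 4, 9].
  Check: interpolating c through the α_i gives m(x) = 10 + 4·x (degree < 2) with m(α_i) = c_i for every i, so c is indeed a codeword.


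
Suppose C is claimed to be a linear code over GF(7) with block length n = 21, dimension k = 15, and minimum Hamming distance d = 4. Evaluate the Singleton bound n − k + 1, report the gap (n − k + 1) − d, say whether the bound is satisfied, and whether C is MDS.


Singleton RHS = n − k + 1 = 7, slack = 3, bound satisfied, not MDS.

Singleton bound: d ≤ n − k + 1.
Here n = 21, k = 15, so n − k + 1 = 7.
Given d = 4, check d ≤ 7: YES.
Slack = (n − k + 1) − d = 3.
The code is NOT MDS (slack = 3 > 0).
Description: the claimed parameters are [21, 15, 4]_7; such a code would be non-MDS.


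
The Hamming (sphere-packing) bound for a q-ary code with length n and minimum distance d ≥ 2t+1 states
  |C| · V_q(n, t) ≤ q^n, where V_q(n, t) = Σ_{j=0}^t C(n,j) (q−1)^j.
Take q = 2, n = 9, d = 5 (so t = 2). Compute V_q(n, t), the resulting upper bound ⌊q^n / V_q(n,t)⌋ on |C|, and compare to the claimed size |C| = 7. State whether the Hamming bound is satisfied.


V_q(n, t) = 46, q^n = 512, Hamming bound = 11, |C| = 7 ≤ bound (satisfied).

Step 1: Compute V_q(n, t) = Σ_{j=0}^2 C(n, j) (q−1)^j.
  j = 0: C(9,0)·(1)^0 = 1·1 = 1.
  j = 1: C(9,1)·(1)^1 = 9·1 = 9.
  j = 2: C(9,2)·(1)^2 = 36·1 = 36.
  V_q(n, t) = 1 + 9 + 36 = 46.
Step 2: q^n = 2^9 = 512.
Step 3: Hamming bound ⌊q^n / V_q(n,t)⌋ = ⌊512/46⌋ = 11.
Step 4: Compare |C| = 7 to 11: satisfied.
The claimed |C| lies below the Hamming bound.


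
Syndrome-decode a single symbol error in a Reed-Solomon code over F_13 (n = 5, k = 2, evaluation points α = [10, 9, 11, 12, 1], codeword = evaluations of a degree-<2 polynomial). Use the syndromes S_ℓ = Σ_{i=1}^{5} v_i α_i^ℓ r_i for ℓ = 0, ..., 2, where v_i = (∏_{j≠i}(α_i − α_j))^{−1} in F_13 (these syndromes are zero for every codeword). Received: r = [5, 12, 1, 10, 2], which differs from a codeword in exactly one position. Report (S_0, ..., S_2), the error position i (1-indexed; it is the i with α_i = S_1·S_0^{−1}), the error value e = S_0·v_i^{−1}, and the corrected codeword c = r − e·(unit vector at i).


S = (4, 10, 12), error at position 2, error magnitude e = 3, c = [5, 9, 1, 10, 2].

Step 1: column multipliers v_i = (∏_{j≠i}(α_i − α_j))^{−1} mod 13.
  i = 1 (α = 10): (10−9)(10−11)(10−12)(10−1) = 1·(−1)·(−2)·9 = 18 ≡ 5, so v_1 = 5^{−1} = 8 (mod 13).
  i = 2 (α = 9): (9−10)(9−11)(9−12)(9−1) = (−1)·(−2)·(−3)·8 = −48 ≡ 4, so v_2 = 4^{−1} = 10 (mod 13).
  i = 3 (α = 11): (11−10)(11−9)(11−12)(11−1) = 1·2·(−1)·10 = −20 ≡ 6, so v_3 = 6^{−1} = 11 (mod 13).
  i = 4 (α = 12): (12−10)(12−9)(12−11)(12−1) = 2·3·1·11 = 66 ≡ 1, so v_4 = 1^{−1} = 1 (mod 13).
  i = 5 (α = 1): (1−10)(1−9)(1−11)(1−12) = (−9)·(−8)·(−10)·(−11) = 7920 ≡ 3, so v_5 = 3^{−1} = 9 (mod 13).
  v = [8, 10, 11, 1, 9].
Step 2: syndromes of r = [5, 12, 1, 10, 2] (all sums mod 13).
  S_0 = Σ v_i r_i = 8·5 + 10·12 + 11·1 + 1·10 + 9·2 = 199 ≡ 4.
  S_1 = Σ v_i α_i r_i = 8·10·5 + 10·9·12 + 11·11·1 + 1·12·10 + 9·1·2 = 1739 ≡ 10.
  α_i^2 mod 13 = [9, 3, 4, 1, 1].
  S_2 = Σ v_i α_i^2 r_i = 8·9·5 + 10·3·12 + 11·4·1 + 1·1·10 + 9·1·2 = 792 ≡ 12.
  S = (4, 10, 12) ≠ 0, so r is not a codeword (an error is present).
Step 3: locate the error. For a single error e at position i, S_ℓ = v_i·e·α_i^ℓ, so α_err = S_1/S_0.
  S_0^{−1} = 4^{−1} = 10 (mod 13), so α_err = 10·10 = 100 ≡ 9 = α_2. Error position i = 2.
  Consistency check: S_2/S_1 = 12·4 = 48 ≡ 9 = α_err ✓ (single-error assumption holds).
Step 4: error magnitude e = S_0/v_2 = S_0·∏_{j≠2}(α_2 − α_j) = 4·4 = 16 ≡ 3 (mod 13).
Step 5: correct position 2: c_2 = r_2 − e = 12 − 3 ≡ 9 (mod 13). Hence c = [5, 9, 1, 10, 2].
  Check: interpolating c through the α_i gives m(x) = 6 + 9·x (degree < 2) with m(α_i) = c_i for every i, so c is indeed a codeword.


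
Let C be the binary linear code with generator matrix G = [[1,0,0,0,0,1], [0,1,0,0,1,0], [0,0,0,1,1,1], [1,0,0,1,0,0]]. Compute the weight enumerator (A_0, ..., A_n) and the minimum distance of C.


Weight distribution: A_0 = 1, A_1 = 2, A_2 = 4, A_3 = 6, A_4 = 3. Minimum distance d = 1.

Enumerate all 2^4 = 16 messages m ∈ F_2^4.
For each, compute codeword c = mG in F_2^6, then tally its weight.
  m = 0000 → c = 000000, weight = 0.
  m = 1000 → c = 100001, weight = 2.
  m = 0100 → c = 010010, weight = 2.
  m = 1100 → c = 110011, weight = 4.
  m = 0010 → c = 000111, weight = 3.
  m = 1010 → c = 100110, weight = 3.
  m = 0110 → c = 010101, weight = 3.
  m = 1110 → c = 110100, weight = 3.
  m = 0001 → c = 100100, weight = 2.
  m = 1001 → c = 000101, weight = 2.
  m = 0101 → c = 110110, weight = 4.
  m = 1101 → c = 010111, weight = 4.
  m = 0011 → c = 100011, weight = 3.
  m = 1011 → c = 000010, weight = 1.
  m = 0111 → c = 110001, weight = 3.
  m = 1111 → c = 010000, weight = 1.
Tally weights:
  weight 0: 1 codewords.
  weight 1: 2 codewords.
  weight 2: 4 codewords.
  weight 3: 6 codewords.
  weight 4: 3 codewords.
Minimum distance d = smallest w > 0 with A_w > 0 = 1.
Sanity: Σ A_w = 16 = 2^4 = 16 ✓.


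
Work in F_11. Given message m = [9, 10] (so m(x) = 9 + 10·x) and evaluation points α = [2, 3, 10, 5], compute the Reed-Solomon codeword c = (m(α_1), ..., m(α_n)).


c = [7, 6, 10, 4]

Message polynomial: m(x) = 9 + 10·x (mod 11).
For each evaluation point α_i, compute m(α_i) mod 11:
  α_1 = 2: Horner steps 10 → 7, so m(2) = 7.
  α_2 = 3: Horner steps 10 → 6, so m(3) = 6.
  α_3 = 10: Horner steps 10 → 10, so m(10) = 10.
  α_4 = 5: Horner steps 10 → 4, so m(5) = 4.
Codeword c = [7, 6, 10, 4] ∈ F_11^4.
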